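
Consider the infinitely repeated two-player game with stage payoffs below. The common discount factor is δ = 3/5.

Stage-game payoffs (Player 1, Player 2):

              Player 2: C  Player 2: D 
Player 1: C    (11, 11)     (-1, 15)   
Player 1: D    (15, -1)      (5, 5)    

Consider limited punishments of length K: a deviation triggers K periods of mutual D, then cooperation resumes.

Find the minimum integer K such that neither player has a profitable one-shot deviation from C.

2

IC: δ(1−δ^K)/(1−δ) ≥ (15−11)/(11−5) = 2/3.
With δ = 3/5: need 1 − δ^K ≥ 2/3·(1−3/5)/(3/5), i.e. δ^K ≤ 0.5556.
Since (3/5)^1 = 0.6000 and (3/5)^2 = 0.3600, the smallest such K is 2.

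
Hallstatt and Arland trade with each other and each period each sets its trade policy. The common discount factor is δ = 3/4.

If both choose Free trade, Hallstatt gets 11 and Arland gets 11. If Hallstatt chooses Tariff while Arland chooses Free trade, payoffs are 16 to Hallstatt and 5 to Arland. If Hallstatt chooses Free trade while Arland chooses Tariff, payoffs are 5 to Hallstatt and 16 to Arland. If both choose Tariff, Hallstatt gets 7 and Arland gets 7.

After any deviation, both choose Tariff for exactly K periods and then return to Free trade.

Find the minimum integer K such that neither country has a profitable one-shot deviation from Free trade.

Need Σ_{k=1}^{K} δ^k ≥ (16−11)/(11−7) = 1.2500 at δ = 3/4.
At K = 1 the sum is 0.7500 < 1.2500; at K = 2 it is 1.3125 ≥ 1.2500.
So the minimum punishment length is K = 2.

2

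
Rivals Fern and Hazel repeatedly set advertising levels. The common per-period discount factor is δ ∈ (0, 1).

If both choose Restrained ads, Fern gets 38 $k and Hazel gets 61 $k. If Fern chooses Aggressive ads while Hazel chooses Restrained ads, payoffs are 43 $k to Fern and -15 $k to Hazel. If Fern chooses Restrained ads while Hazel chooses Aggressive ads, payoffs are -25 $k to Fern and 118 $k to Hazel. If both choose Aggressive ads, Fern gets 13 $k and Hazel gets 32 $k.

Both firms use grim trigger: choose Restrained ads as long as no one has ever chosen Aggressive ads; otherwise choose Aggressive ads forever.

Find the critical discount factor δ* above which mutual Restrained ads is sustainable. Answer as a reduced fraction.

Fern: cooperation gives 38 each period; deviation gives 43 once then 13 forever.
  38/(1−δ) ≥ 43 + 13δ/(1−δ) ⇒ δ ≥ 5/30 = 1/6.
Hazel: cooperation gives 61 each period; deviation gives 118 once then 32 forever.
  δ ≥ 57/86.
Both must hold, so the binding constraint is Hazel's: δ ≥ 57/86.

57/86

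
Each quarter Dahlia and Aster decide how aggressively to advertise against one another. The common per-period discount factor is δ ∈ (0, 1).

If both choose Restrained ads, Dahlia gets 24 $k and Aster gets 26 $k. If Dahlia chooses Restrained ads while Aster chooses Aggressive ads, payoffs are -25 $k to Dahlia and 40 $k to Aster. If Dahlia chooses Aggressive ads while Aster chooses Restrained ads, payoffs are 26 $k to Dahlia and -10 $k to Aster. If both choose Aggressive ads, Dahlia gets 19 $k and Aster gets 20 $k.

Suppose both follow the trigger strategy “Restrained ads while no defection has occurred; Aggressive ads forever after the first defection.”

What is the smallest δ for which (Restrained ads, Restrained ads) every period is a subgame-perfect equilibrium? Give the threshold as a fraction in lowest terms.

7/10

Dahlia's threshold: (26−24)/(26−19) = 2/7.
Aster's threshold: (40−26)/(40−20) = 7/10.
2/7 < 7/10, so Aster binds and δ* = 7/10.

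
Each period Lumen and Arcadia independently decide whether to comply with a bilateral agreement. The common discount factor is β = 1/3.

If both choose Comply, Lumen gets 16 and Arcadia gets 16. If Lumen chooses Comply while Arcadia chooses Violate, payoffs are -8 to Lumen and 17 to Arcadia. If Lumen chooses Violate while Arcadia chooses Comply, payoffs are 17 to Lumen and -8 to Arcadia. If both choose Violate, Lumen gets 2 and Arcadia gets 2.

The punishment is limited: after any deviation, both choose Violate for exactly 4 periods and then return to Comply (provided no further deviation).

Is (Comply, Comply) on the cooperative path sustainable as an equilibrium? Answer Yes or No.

Yes

Comparing payoff streams over the 5 periods until play realigns: cooperate → 16(1+β+…+β^4); deviate → 17 + 2(β+…+β^4).
Cooperation is sustained iff (16−2)(β+…+β^4) ≥ 17−16.
β+…+β^4 = 1/3·(1−(1/3)^4)/(1−1/3) = 0.4938, and (17−16)/(16−2) = 0.0714.
0.4938 ≥ 0.0714, so cooperation is sustainable.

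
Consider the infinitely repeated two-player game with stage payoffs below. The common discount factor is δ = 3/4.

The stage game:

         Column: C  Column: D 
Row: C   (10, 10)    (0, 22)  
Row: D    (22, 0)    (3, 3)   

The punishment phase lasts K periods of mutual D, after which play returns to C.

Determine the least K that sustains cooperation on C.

3

No profitable deviation requires (10−3)(δ+…+δ^K) ≥ 22−10, i.e. δ+…+δ^K ≥ 12/7 ≈ 1.7143.
With δ = 3/4, the partial sums are K=1: 0.7500, K=2: 1.3125, K=3: 1.7344.
K = 3 is the first length at which the sum reaches 1.7143.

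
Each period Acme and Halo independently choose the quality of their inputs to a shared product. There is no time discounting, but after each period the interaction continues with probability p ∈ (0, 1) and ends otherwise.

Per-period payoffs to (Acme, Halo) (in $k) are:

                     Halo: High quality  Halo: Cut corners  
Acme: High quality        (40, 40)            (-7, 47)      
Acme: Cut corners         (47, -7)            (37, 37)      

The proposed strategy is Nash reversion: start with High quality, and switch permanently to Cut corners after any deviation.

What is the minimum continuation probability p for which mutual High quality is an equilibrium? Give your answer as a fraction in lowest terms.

With no time discounting, the continuation probability p plays the role of the discount factor.
Grim-trigger IC: 40/(1−p) ≥ 47 + 37p/(1−p) ⇒ p ≥ (47−40)/(47−37) = 7/10.

7/10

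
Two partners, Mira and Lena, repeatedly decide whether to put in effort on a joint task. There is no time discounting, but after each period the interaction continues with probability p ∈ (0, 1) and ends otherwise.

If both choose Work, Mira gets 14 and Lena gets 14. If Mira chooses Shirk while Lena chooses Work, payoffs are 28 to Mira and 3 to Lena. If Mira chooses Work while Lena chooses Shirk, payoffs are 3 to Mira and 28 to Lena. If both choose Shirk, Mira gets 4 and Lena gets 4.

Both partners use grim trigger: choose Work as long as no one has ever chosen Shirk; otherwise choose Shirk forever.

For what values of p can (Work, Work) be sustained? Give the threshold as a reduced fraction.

7/12

With no time discounting, the continuation probability p plays the role of the discount factor.
Grim-trigger IC: 14/(1−p) ≥ 28 + 4p/(1−p) ⇒ p ≥ (28−14)/(28−4) = 7/12.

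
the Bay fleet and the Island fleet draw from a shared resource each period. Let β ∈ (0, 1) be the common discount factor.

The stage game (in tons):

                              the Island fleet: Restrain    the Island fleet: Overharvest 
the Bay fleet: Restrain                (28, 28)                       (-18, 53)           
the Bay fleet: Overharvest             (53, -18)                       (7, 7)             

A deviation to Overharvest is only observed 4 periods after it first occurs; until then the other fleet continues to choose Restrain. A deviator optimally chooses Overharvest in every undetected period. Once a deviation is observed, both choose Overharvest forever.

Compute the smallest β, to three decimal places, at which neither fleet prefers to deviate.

0.859

A deviator earns 53 for 4 periods, then 7 forever; cooperating earns 28 forever. Multiplying the IC by (1−β):
28 ≥ 53(1−β^4) + 7β^4, so 46·β^4 ≥ 25 and β^4 ≥ 25/46.
β ≥ (25/46)^(1/4) ≈ 0.859.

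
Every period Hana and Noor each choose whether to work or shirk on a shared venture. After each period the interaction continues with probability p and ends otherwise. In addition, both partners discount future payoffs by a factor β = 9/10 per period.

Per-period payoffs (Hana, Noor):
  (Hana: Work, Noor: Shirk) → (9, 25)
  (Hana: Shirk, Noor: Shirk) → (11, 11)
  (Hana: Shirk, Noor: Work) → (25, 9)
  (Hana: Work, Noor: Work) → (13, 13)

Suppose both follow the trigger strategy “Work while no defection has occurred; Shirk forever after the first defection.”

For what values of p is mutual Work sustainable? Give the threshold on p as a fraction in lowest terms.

With continuation probability p and discount β, the effective per-period discount factor is βp.
Grim-trigger IC: βp ≥ (25−13)/(25−11) = 6/7.
So p ≥ (6/7)/(9/10) = 20/21.

20/21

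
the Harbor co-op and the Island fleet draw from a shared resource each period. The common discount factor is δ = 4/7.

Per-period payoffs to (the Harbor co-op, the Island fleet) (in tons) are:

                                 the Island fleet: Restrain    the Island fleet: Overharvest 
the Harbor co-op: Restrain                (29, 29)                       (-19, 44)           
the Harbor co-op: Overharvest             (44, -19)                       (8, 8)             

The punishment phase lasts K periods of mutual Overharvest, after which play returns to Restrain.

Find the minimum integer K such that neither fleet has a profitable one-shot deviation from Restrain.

2

No profitable deviation requires (29−8)(δ+…+δ^K) ≥ 44−29, i.e. δ+…+δ^K ≥ 5/7 ≈ 0.7143.
With δ = 4/7, the partial sums are K=1: 0.5714, K=2: 0.8980.
K = 2 is the first length at which the sum reaches 0.7143.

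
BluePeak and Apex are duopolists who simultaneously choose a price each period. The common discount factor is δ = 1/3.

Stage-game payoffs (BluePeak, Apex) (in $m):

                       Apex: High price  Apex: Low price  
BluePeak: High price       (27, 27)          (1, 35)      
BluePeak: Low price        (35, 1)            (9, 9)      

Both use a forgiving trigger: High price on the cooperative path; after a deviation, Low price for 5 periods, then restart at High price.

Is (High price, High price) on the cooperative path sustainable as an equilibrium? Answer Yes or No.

Yes

IC: δ+…+δ^5 ≥ (35−27)/(27−9) = 4/9.
At δ = 1/3: partial sum = 0.4979 ≥ 0.4444. Cooperation sustainable.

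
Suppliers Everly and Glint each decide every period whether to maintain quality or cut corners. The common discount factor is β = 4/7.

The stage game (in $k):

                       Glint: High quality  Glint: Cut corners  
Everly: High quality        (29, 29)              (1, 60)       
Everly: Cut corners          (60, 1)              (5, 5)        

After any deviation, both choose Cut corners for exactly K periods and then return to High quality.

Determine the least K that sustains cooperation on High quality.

7

No profitable deviation requires (29−5)(β+…+β^K) ≥ 60−29, i.e. β+…+β^K ≥ 31/24 ≈ 1.2917.
With β = 4/7, the partial sums are K=1: 0.5714, K=2: 0.8980, …, K=5: 1.2521, K=6: 1.2869, K=7: 1.3068.
K = 7 is the first length at which the sum reaches 1.2917.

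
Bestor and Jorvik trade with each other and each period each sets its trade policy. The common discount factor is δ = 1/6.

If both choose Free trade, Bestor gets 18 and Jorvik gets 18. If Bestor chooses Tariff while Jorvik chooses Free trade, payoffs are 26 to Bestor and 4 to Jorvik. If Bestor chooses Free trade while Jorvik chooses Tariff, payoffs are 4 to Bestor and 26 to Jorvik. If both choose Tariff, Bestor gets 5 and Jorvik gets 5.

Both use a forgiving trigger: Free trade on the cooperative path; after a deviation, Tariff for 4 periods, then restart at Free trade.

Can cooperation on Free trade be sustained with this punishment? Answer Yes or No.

No

Comparing payoff streams over the 5 periods until play realigns: cooperate → 18(1+δ+…+δ^4); deviate → 26 + 5(δ+…+δ^4).
Cooperation is sustained iff (18−5)(δ+…+δ^4) ≥ 26−18.
δ+…+δ^4 = 1/6·(1−(1/6)^4)/(1−1/6) = 0.1998, and (26−18)/(18−5) = 0.6154.
0.1998 < 0.6154, so cooperation is not sustainable.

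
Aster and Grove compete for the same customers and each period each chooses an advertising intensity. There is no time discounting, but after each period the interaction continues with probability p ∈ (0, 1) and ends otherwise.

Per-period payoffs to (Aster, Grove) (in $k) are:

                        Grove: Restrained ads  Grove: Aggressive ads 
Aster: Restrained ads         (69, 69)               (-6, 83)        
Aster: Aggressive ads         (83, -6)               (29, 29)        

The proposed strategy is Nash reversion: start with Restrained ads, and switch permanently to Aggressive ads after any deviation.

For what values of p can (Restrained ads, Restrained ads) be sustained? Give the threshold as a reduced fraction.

Expected cooperation value is 69 + p·69 + p²·69 + … = 69/(1−p); deviation gives 83 + p·29/(1−p).
69 ≥ 83(1−p) + 29p ⇒ 54p ≥ 14 ⇒ p ≥ 14/54 = 7/27.

7/27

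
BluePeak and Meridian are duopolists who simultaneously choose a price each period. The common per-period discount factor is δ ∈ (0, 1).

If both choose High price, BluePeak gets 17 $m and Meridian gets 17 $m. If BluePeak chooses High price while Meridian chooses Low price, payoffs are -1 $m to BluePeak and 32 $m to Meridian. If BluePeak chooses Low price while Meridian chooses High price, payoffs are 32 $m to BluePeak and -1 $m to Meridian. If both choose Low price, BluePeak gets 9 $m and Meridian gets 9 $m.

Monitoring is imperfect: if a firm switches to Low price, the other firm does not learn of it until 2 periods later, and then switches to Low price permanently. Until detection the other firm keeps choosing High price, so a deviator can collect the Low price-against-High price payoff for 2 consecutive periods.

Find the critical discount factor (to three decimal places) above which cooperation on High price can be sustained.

Deviating for the 2 undetected periods gains 32−17 = 15 per period over cooperation, then loses 17−9 = 8 per period forever once punishment starts.
Gain: 15(1 + δ + … + δ^1); loss: 8·δ^2/(1−δ).
No profitable deviation ⇔ 15(1−δ^2) ≤ 8·δ^2, i.e. δ^2 ≥ 15/(15+8) = 15/23.
Hence δ ≥ (15/23)^(1/2) ≈ 0.808.

0.808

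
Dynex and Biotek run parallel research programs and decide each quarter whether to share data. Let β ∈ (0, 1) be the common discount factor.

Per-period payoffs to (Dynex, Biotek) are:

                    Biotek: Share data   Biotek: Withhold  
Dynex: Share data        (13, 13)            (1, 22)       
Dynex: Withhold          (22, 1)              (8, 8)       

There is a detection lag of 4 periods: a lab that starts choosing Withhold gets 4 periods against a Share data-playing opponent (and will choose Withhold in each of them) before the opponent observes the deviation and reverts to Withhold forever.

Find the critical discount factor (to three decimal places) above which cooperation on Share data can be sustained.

The best deviation is to choose Withhold for all 4 undetected periods, earning 22 each, then 8 forever once detected.
Deviation value: 22(1−β^4)/(1−β) + 8β^4/(1−β); cooperation value: 13/(1−β).
IC: 13 ≥ 22(1−β^4) + 8β^4 = 22 − 14β^4.
So β^4 ≥ 9/14, giving β ≥ (9/14)^(1/4) ≈ 0.895.

0.895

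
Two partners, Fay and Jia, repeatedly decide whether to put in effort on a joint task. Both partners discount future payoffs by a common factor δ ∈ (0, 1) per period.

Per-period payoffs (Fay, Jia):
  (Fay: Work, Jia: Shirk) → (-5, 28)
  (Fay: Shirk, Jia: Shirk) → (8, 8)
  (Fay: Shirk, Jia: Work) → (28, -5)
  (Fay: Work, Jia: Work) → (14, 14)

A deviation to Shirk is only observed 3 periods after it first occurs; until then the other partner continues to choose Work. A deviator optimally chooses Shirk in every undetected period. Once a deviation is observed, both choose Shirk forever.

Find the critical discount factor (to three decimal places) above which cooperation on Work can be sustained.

Deviating for the 3 undetected periods gains 28−14 = 14 per period over cooperation, then loses 14−8 = 6 per period forever once punishment starts.
Gain: 14(1 + δ + … + δ^2); loss: 6·δ^3/(1−δ).
No profitable deviation ⇔ 14(1−δ^3) ≤ 6·δ^3, i.e. δ^3 ≥ 14/(14+6) = 7/10.
Hence δ ≥ (7/10)^(1/3) ≈ 0.888.

0.888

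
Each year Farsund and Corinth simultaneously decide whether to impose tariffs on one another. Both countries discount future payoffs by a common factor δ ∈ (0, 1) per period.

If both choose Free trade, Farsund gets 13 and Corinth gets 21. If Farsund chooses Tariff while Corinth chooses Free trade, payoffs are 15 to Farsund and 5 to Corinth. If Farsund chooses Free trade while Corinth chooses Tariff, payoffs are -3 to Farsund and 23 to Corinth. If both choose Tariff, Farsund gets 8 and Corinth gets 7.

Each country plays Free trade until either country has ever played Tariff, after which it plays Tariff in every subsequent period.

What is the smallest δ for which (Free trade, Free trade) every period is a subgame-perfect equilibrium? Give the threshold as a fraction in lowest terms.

2/7

Farsund's threshold: (15−13)/(15−8) = 2/7.
Corinth's threshold: (23−21)/(23−7) = 1/8.
2/7 > 1/8, so Farsund binds and δ* = 2/7.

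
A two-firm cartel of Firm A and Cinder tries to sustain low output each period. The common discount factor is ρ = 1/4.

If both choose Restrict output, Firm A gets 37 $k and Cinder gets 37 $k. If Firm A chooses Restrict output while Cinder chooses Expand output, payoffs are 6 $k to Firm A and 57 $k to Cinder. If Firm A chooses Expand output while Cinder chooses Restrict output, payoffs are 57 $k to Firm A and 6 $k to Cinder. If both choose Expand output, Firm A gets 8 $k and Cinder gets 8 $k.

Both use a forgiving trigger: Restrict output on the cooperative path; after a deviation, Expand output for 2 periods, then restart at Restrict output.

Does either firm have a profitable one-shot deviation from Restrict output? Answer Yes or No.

Yes

IC: ρ+…+ρ^2 ≥ (57−37)/(37−8) = 20/29.
At ρ = 1/4: partial sum = 0.3125 < 0.6897. Cooperation not sustainable.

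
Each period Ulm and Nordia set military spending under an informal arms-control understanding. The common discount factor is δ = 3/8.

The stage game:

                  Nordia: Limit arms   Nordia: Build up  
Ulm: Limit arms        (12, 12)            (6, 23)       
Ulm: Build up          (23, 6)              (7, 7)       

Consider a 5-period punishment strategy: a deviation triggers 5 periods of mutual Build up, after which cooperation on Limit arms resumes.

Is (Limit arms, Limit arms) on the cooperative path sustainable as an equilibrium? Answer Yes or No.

No

IC: δ+…+δ^5 ≥ (23−12)/(12−7) = 11/5.
At δ = 3/8: partial sum = 0.5956 < 2.2000. Cooperation not sustainable.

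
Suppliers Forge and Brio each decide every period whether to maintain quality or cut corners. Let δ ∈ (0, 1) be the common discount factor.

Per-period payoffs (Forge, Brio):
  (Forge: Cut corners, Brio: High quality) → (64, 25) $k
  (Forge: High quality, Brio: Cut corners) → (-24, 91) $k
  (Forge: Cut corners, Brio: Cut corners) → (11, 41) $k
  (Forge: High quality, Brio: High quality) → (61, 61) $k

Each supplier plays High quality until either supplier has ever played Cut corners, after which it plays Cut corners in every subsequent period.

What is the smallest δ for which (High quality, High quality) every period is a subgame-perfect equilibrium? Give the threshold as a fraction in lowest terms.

3/5

For Forge: deviation gain 64−61 = 3, per-period punishment loss 61−11 = 50. IC gives δ ≥ 3/53.
For Brio: gain 30, loss 20 per period, so δ ≥ 30/50 = 3/5.
The tighter constraint is Brio's, so cooperation needs δ ≥ 3/5.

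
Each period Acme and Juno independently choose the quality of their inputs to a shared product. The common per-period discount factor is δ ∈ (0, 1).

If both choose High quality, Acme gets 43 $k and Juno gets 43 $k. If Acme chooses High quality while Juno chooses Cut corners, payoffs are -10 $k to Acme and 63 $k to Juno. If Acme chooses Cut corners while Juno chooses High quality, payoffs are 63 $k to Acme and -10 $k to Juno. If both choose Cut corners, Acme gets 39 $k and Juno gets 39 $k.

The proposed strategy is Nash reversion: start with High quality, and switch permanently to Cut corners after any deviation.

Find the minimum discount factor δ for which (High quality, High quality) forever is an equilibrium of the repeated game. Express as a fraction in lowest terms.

5/6

Cooperation forever yields 43 each period: 43/(1−δ).
Deviating yields 63 once, then 39 forever: 63 + 39δ/(1−δ).
No profitable deviation requires 43/(1−δ) ≥ 63 + 39δ/(1−δ).
Multiplying by (1−δ): 43 ≥ 63(1−δ) + 39δ = 63 − 24δ.
So 24δ ≥ 20, i.e. δ ≥ 20/24 = 5/6.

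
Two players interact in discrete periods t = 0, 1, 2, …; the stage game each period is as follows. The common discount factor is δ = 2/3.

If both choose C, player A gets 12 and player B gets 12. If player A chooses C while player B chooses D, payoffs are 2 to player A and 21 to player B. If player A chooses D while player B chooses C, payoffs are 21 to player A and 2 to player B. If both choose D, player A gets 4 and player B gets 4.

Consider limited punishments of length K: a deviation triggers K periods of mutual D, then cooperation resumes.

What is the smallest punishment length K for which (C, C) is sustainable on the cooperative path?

3

Need Σ_{k=1}^{K} δ^k ≥ (21−12)/(12−4) = 1.1250 at δ = 2/3.
At K = 2 the sum is 1.1111 < 1.1250; at K = 3 it is 1.4074 ≥ 1.1250.
So the minimum punishment length is K = 3.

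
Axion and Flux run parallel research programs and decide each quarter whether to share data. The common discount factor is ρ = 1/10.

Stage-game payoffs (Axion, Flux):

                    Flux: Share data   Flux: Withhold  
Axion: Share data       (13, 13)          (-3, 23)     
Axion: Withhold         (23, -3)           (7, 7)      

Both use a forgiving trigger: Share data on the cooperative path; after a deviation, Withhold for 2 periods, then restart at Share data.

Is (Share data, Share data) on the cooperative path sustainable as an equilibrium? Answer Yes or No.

A one-shot deviation gives 23 now, then 7 for 2 periods, then back to 13.
Gain from deviating: (23−13) today; loss: (13−7) in each of the next 2 periods.
No-deviation condition: (13−7)(ρ+…+ρ^2) ≥ 23−13, i.e. ρ+…+ρ^2 ≥ 5/3.
At ρ = 1/10: ρ+…+ρ^2 = 0.1100 < 1.6667.
So cooperation is not sustainable.

No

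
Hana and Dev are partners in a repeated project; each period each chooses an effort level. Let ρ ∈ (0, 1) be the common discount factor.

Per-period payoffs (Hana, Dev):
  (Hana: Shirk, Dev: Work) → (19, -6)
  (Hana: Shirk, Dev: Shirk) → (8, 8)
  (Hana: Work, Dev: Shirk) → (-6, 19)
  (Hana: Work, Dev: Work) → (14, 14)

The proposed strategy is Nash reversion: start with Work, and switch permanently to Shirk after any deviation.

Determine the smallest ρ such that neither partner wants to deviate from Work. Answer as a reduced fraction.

5/11

14/(1−ρ) ≥ 19 + 8ρ/(1−ρ)
14 ≥ 19 − 11ρ
ρ ≥ 5/11.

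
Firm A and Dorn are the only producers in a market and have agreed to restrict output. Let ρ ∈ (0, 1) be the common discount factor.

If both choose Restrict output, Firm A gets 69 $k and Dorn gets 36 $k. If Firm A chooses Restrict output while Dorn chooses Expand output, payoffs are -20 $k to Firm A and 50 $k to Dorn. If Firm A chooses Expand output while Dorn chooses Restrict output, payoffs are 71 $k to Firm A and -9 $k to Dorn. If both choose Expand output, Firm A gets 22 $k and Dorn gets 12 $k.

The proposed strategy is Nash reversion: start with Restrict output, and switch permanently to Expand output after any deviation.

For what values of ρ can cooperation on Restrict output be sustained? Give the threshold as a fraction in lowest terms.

7/19

Firm A: cooperation gives 69 each period; deviation gives 71 once then 22 forever.
  69/(1−ρ) ≥ 71 + 22ρ/(1−ρ) ⇒ ρ ≥ 2/49.
Dorn: cooperation gives 36 each period; deviation gives 50 once then 12 forever.
  ρ ≥ 14/38 = 7/19.
Both must hold, so the binding constraint is Dorn's: ρ ≥ 7/19.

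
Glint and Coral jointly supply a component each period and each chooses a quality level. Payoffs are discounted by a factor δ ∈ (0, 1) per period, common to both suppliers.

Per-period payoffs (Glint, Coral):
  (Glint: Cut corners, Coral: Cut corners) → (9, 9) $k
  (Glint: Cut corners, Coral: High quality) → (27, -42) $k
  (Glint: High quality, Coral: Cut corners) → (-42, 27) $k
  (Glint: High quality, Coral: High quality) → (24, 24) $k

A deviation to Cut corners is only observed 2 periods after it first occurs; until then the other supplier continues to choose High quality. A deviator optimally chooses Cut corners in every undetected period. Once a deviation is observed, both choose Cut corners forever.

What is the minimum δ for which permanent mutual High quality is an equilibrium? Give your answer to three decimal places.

0.408

Deviating for the 2 undetected periods gains 27−24 = 3 per period over cooperation, then loses 24−9 = 15 per period forever once punishment starts.
Gain: 3(1 + δ + … + δ^1); loss: 15·δ^2/(1−δ).
No profitable deviation ⇔ 3(1−δ^2) ≤ 15·δ^2, i.e. δ^2 ≥ 3/(3+15) = 1/6.
Hence δ ≥ (1/6)^(1/2) ≈ 0.408.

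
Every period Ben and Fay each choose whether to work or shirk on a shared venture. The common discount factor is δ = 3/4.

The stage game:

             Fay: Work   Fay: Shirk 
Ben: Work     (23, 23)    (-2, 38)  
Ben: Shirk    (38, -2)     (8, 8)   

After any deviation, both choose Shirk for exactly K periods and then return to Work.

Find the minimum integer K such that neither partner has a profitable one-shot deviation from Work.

Need Σ_{k=1}^{K} δ^k ≥ (38−23)/(23−8) = 1.0000 at δ = 3/4.
At K = 1 the sum is 0.7500 < 1.0000; at K = 2 it is 1.3125 ≥ 1.0000.
So the minimum punishment length is K = 2.

2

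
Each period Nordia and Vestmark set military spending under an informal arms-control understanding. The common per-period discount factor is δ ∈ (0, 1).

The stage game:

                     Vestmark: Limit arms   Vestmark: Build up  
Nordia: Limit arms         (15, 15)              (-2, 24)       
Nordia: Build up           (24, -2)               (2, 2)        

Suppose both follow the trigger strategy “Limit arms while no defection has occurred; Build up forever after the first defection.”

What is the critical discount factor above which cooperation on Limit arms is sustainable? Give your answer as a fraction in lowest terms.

9/22

Under grim trigger the critical discount factor is (T−C)/(T−P) with T = 24, C = 15, P = 2.
δ* = (24−15)/(24−2) = 9/22.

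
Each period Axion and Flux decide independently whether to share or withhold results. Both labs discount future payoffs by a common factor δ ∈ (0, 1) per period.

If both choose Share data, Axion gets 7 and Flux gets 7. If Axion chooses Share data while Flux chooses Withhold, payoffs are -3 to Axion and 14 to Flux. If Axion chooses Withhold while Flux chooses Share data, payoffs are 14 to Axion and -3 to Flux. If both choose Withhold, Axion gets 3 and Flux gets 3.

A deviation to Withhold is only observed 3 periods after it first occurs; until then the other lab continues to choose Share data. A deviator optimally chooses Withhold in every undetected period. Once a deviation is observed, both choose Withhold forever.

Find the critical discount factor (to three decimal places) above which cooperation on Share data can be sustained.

0.860

Deviating for the 3 undetected periods gains 14−7 = 7 per period over cooperation, then loses 7−3 = 4 per period forever once punishment starts.
Gain: 7(1 + δ + … + δ^2); loss: 4·δ^3/(1−δ).
No profitable deviation ⇔ 7(1−δ^3) ≤ 4·δ^3, i.e. δ^3 ≥ 7/(7+4) = 7/11.
Hence δ ≥ (7/11)^(1/3) ≈ 0.860.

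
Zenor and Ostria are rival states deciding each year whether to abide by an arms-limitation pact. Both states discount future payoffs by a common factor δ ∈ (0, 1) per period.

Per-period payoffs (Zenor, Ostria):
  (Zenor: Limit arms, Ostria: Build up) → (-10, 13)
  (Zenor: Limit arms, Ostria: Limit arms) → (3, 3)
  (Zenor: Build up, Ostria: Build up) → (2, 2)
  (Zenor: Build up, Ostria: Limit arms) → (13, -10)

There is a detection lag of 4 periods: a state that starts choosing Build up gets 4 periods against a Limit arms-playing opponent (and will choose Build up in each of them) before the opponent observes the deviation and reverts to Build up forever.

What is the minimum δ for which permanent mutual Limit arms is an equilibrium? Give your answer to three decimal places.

A deviator earns 13 for 4 periods, then 2 forever; cooperating earns 3 forever. Multiplying the IC by (1−δ):
3 ≥ 13(1−δ^4) + 2δ^4, so 11·δ^4 ≥ 10 and δ^4 ≥ 10/11.
δ ≥ (10/11)^(1/4) ≈ 0.976.

0.976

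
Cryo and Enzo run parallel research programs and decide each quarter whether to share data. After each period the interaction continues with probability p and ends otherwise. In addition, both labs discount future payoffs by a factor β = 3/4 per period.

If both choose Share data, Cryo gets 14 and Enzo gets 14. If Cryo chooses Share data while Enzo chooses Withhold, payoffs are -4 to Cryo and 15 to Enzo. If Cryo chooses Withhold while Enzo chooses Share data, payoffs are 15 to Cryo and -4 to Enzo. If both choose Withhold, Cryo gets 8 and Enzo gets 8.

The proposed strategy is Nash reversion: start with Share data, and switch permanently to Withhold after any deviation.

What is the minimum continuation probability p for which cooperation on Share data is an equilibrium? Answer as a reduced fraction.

Expected continuation weight on next period's payoff is β·p = 3/4·p, which plays the role of the discount factor.
Cooperation requires 3/4·p ≥ (15−14)/(15−8) = 1/7, hence p ≥ 4/21.

4/21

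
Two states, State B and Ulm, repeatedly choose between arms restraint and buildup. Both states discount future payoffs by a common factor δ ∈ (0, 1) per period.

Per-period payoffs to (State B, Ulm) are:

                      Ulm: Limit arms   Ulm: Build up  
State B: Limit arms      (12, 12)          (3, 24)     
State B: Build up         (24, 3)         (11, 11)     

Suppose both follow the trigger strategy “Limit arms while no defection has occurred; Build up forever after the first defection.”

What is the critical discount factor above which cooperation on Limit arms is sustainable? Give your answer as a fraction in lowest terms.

12/13

Cooperation forever yields 12 each period: 12/(1−δ).
Deviating yields 24 once, then 11 forever: 24 + 11δ/(1−δ).
No profitable deviation requires 12/(1−δ) ≥ 24 + 11δ/(1−δ).
Multiplying by (1−δ): 12 ≥ 24(1−δ) + 11δ = 24 − 13δ.
So 13δ ≥ 12, i.e. δ ≥ 12/13.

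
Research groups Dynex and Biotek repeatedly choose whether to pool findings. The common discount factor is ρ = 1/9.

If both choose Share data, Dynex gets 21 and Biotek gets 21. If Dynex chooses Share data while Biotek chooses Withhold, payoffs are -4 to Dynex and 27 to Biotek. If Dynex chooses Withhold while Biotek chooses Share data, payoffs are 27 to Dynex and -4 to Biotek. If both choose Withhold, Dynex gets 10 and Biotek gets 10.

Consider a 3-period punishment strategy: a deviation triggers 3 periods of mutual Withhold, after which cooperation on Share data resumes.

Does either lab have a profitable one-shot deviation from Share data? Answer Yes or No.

Yes

IC: ρ+…+ρ^3 ≥ (27−21)/(21−10) = 6/11.
At ρ = 1/9: partial sum = 0.1248 < 0.5455. Cooperation not sustainable.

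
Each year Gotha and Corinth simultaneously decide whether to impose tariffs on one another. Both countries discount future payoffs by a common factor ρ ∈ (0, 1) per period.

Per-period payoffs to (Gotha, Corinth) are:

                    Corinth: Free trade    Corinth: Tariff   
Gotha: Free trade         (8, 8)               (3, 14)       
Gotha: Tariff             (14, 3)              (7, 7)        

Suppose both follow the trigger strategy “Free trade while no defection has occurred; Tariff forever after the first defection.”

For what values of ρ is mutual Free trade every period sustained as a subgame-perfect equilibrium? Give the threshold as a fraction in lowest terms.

8/(1−ρ) ≥ 14 + 7ρ/(1−ρ)
8 ≥ 14 − 7ρ
ρ ≥ 6/7.

6/7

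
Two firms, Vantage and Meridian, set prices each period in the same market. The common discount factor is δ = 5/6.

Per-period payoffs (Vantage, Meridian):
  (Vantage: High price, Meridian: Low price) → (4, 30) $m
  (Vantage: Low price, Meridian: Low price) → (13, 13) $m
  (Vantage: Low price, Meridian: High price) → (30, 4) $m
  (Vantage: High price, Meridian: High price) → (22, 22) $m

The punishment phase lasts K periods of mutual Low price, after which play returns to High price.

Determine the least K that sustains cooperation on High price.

2

Need Σ_{k=1}^{K} δ^k ≥ (30−22)/(22−13) = 0.8889 at δ = 5/6.
At K = 1 the sum is 0.8333 < 0.8889; at K = 2 it is 1.5278 ≥ 0.8889.
So the minimum punishment length is K = 2.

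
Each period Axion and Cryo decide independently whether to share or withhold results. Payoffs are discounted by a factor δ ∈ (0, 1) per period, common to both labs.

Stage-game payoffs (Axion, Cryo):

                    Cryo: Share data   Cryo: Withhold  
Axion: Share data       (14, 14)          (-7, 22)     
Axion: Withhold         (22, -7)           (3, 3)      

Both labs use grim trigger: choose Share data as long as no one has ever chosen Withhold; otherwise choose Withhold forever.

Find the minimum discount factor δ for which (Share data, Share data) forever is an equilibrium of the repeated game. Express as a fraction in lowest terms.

8/19

One-period gain from deviating is 22 − 14 = 8. The loss is 14 − 3 = 11 in every subsequent period, with present value 11·δ/(1−δ).
Deviation is unprofitable when 11·δ/(1−δ) ≥ 8, i.e. δ/(1−δ) ≥ 8/11.
Equivalently δ ≥ 8/(8+11) = 8/19.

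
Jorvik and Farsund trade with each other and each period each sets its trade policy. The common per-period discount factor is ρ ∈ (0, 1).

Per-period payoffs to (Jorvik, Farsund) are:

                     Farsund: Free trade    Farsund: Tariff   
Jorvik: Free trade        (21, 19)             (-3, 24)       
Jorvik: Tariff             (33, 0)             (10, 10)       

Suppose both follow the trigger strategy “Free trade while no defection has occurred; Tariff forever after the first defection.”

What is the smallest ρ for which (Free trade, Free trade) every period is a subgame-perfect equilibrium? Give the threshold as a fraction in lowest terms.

12/23

Jorvik: cooperation gives 21 each period; deviation gives 33 once then 10 forever.
  21/(1−ρ) ≥ 33 + 10ρ/(1−ρ) ⇒ ρ ≥ 12/23.
Farsund: cooperation gives 19 each period; deviation gives 24 once then 10 forever.
  ρ ≥ 5/14.
Both must hold, so the binding constraint is Jorvik's: ρ ≥ 12/23.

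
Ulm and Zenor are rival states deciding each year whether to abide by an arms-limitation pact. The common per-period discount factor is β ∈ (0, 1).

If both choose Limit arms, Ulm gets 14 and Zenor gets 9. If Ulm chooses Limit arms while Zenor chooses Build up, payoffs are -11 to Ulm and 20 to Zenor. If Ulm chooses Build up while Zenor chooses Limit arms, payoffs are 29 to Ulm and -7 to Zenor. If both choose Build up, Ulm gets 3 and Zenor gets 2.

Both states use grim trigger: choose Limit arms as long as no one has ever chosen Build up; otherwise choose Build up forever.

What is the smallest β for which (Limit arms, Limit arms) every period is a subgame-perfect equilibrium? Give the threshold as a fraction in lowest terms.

For Ulm: deviation gain 29−14 = 15, per-period punishment loss 14−3 = 11. IC gives β ≥ 15/26.
For Zenor: gain 11, loss 7 per period, so β ≥ 11/18.
The tighter constraint is Zenor's, so cooperation needs β ≥ 11/18.

11/18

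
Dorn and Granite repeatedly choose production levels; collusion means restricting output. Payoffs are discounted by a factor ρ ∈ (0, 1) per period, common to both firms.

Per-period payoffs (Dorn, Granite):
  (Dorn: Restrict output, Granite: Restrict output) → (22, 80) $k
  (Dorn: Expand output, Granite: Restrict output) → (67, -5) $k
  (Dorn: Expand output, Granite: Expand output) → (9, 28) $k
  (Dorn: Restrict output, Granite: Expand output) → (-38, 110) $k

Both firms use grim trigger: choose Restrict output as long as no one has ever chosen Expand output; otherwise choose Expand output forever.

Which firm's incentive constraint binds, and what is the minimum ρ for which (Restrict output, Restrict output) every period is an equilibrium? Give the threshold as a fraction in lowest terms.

For Dorn: deviation gain 67−22 = 45, per-period punishment loss 22−9 = 13. IC gives ρ ≥ 45/58.
For Granite: gain 30, loss 52 per period, so ρ ≥ 30/82 = 15/41.
The tighter constraint is Dorn's, so cooperation needs ρ ≥ 45/58.

Dorn; ρ ≥ 45/58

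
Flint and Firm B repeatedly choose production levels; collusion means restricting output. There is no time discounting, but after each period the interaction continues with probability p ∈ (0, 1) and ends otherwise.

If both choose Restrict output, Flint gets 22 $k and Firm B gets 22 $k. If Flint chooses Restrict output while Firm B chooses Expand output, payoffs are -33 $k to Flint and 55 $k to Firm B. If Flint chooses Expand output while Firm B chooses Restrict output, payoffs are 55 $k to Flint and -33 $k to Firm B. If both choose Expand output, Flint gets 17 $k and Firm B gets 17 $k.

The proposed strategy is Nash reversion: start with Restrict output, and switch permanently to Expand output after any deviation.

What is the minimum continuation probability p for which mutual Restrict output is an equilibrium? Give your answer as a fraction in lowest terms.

With no time discounting, the continuation probability p plays the role of the discount factor.
Grim-trigger IC: 22/(1−p) ≥ 55 + 17p/(1−p) ⇒ p ≥ (55−22)/(55−17) = 33/38.

33/38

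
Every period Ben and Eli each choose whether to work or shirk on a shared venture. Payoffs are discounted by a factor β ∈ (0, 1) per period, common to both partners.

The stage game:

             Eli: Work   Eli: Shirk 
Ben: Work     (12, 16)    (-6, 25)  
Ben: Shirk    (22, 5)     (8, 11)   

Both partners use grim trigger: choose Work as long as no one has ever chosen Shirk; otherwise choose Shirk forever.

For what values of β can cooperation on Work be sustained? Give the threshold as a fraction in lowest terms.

Ben: cooperation gives 12 each period; deviation gives 22 once then 8 forever.
  12/(1−β) ≥ 22 + 8β/(1−β) ⇒ β ≥ 10/14 = 5/7.
Eli: cooperation gives 16 each period; deviation gives 25 once then 11 forever.
  β ≥ 9/14.
Both must hold, so the binding constraint is Ben's: β ≥ 5/7.

5/7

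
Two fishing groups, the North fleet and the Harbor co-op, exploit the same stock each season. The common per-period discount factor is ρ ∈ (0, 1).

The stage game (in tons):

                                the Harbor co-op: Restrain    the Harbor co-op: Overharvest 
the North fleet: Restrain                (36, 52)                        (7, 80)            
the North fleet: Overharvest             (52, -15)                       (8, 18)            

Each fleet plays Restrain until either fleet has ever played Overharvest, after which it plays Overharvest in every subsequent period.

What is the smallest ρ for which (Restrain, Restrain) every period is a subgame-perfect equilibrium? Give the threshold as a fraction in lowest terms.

14/31

For the North fleet: deviation gain 52−36 = 16, per-period punishment loss 36−8 = 28. IC gives ρ ≥ 16/44 = 4/11.
For the Harbor co-op: gain 28, loss 34 per period, so ρ ≥ 28/62 = 14/31.
The tighter constraint is the Harbor co-op's, so cooperation needs ρ ≥ 14/31.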